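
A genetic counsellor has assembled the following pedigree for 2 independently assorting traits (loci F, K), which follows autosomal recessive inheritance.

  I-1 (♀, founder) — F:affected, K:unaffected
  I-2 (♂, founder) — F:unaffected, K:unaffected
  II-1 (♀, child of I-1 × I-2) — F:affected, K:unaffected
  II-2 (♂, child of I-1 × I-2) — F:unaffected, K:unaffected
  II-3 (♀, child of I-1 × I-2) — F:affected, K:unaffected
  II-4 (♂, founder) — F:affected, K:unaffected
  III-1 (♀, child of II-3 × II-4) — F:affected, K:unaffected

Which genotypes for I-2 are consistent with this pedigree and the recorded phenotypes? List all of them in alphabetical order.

I-2 ∈ {Ff KK, Ff Kk}

F/I-1 aff ·: ff
F/I-2 un ·: Ff
F/II-1 aff I-1×I-2: ff
F/II-2 un I-1×I-2: Ff
F/II-3 aff I-1×I-2: ff
F/II-4 aff ·: ff
F/III-1 aff II-3×II-4: ff
⇒ F over [I-1,I-2,II-1,II-2,II-3,II-4,III-1]: 1 consistent
K/I-1 un ·: KK|Kk
K/I-2 un ·: KK|Kk
K/II-1 un I-1×I-2: KK|Kk
K/II-2 un I-1×I-2: KK|Kk
K/II-3 un I-1×I-2: KK|Kk
K/II-4 un ·: KK|Kk
K/III-1 un II-3×II-4: KK|Kk
⇒ K over [I-1,I-2,II-1,II-2,II-3,II-4,III-1]: 87 consistent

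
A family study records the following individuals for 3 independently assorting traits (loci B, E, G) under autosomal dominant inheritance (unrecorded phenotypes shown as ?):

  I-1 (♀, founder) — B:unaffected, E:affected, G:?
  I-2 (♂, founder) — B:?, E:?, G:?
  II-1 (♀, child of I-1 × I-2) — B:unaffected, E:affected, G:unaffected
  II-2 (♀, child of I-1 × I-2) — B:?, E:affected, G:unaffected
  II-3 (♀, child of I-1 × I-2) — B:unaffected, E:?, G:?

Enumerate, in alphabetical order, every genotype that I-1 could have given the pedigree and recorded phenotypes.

I-1 ∈ {bb EE Gg, bb EE gg, bb Ee Gg, bb Ee gg}

B/I-1 un ·: bb
B/I-2 ? ·: bb|Bb
B/II-1 un I-1×I-2: bb
B/II-2 ? I-1×I-2: bb|Bb
B/II-3 un I-1×I-2: bb
⇒ B over [I-1,I-2,II-1,II-2,II-3]: 3 consistent
E/I-1 aff ·: Ee|EE
E/I-2 ? ·: ee|Ee|EE
E/II-1 aff I-1×I-2: Ee|EE
E/II-2 aff I-1×I-2: Ee|EE
E/II-3 ? I-1×I-2: ee|Ee|EE
⇒ E over [I-1,I-2,II-1,II-2,II-3]: 32 consistent
G/I-1 ? ·: gg|Gg
G/I-2 ? ·: gg|Gg
G/II-1 un I-1×I-2: gg
G/II-2 un I-1×I-2: gg
G/II-3 ? I-1×I-2: gg|Gg|GG
⇒ G over [I-1,I-2,II-1,II-2,II-3]: 8 consistent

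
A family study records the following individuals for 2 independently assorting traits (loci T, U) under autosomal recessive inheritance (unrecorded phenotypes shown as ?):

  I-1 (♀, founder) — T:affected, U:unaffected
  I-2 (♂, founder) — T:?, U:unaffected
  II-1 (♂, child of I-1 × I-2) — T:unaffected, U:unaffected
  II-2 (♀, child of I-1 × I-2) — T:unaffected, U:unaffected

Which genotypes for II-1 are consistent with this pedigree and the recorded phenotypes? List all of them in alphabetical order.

II-1 ∈ {Tt UU, Tt Uu}

T/I-1 aff ·: tt
T/I-2 ? ·: TT|Tt
T/II-1 un I-1×I-2: Tt
T/II-2 un I-1×I-2: Tt
⇒ T over [I-1,I-2,II-1,II-2]: 2 consistent
U/I-1 un ·: UU|Uu
U/I-2 un ·: UU|Uu
U/II-1 un I-1×I-2: UU|Uu
U/II-2 un I-1×I-2: UU|Uu
⇒ U over [I-1,I-2,II-1,II-2]: 13 consistent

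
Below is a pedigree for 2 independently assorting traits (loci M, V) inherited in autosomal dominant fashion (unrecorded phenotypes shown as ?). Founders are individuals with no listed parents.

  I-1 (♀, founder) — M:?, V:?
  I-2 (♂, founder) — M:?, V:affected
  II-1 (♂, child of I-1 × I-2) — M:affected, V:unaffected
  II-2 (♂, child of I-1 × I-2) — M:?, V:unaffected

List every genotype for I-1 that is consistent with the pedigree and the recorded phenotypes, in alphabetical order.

M/I-1 ? ·: mm|Mm|MM
M/I-2 ? ·: mm|Mm|MM
M/II-1 aff I-1×I-2: Mm|MM
M/II-2 ? I-1×I-2: mm|Mm|MM
⇒ M over [I-1,I-2,II-1,II-2]: 21 consistent
V/I-1 ? ·: vv|Vv
V/I-2 aff ·: Vv
V/II-1 un I-1×I-2: vv
V/II-2 un I-1×I-2: vv
⇒ V over [I-1,I-2,II-1,II-2]: 2 consistent

I-1 ∈ {MM Vv, MM vv, Mm Vv, Mm vv, mm Vv, mm vv}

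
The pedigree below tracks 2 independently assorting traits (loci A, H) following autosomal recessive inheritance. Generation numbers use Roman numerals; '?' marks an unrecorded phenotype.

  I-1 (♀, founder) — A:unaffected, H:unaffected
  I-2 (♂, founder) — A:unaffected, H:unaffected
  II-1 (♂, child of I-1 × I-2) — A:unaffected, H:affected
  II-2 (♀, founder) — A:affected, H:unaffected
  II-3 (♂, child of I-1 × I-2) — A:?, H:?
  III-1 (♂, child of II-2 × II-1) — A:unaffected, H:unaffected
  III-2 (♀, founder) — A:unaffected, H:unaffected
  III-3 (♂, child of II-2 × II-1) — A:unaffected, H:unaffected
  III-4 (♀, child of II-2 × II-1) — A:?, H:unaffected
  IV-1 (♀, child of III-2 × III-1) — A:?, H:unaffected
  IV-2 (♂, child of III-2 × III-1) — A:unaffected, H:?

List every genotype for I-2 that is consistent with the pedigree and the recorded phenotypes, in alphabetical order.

I-2 ∈ {AA Hh, Aa Hh}

A/I-1 un ·: AA|Aa
A/I-2 un ·: AA|Aa
A/II-1 un I-1×I-2: AA|Aa
A/II-2 aff ·: aa
A/II-3 ? I-1×I-2: AA|Aa|aa
A/III-1 un II-2×II-1: Aa
A/III-2 un ·: AA|Aa
A/III-3 un II-2×II-1: Aa
A/III-4 ? II-2×II-1: Aa|aa
A/IV-1 ? III-2×III-1: AA|Aa|aa
A/IV-2 un III-2×III-1: AA|Aa
⇒ A over [I-1,I-2,II-1,II-2,II-3,III-1,III-2,III-3,III-4,IV-1,IV-2]: 220 consistent
H/I-1 un ·: Hh
H/I-2 un ·: Hh
H/II-1 aff I-1×I-2: hh
H/II-2 un ·: HH|Hh
H/II-3 ? I-1×I-2: HH|Hh|hh
H/III-1 un II-2×II-1: Hh
H/III-2 un ·: HH|Hh
H/III-3 un II-2×II-1: Hh
H/III-4 un II-2×II-1: Hh
H/IV-1 un III-2×III-1: HH|Hh
H/IV-2 ? III-2×III-1: HH|Hh|hh
⇒ H over [I-1,I-2,II-1,II-2,II-3,III-1,III-2,III-3,III-4,IV-1,IV-2]: 60 consistent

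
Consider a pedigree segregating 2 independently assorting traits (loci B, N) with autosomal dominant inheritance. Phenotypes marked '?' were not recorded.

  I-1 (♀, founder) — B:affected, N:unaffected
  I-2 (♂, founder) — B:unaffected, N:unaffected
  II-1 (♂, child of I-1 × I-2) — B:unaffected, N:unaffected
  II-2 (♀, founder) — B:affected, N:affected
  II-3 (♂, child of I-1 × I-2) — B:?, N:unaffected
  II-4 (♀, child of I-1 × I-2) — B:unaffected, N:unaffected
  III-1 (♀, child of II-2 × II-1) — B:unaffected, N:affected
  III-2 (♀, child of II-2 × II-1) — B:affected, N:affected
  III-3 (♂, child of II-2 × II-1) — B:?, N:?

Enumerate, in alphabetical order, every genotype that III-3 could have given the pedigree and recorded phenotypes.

B/I-1 aff ·: Bb
B/I-2 un ·: bb
B/II-1 un I-1×I-2: bb
B/II-2 aff ·: Bb
B/II-3 ? I-1×I-2: bb|Bb
B/II-4 un I-1×I-2: bb
B/III-1 un II-2×II-1: bb
B/III-2 aff II-2×II-1: Bb
B/III-3 ? II-2×II-1: bb|Bb
⇒ B over [I-1,I-2,II-1,II-2,II-3,II-4,III-1,III-2,III-3]: 4 consistent
N/I-1 un ·: nn
N/I-2 un ·: nn
N/II-1 un I-1×I-2: nn
N/II-2 aff ·: Nn|NN
N/II-3 un I-1×I-2: nn
N/II-4 un I-1×I-2: nn
N/III-1 aff II-2×II-1: Nn
N/III-2 aff II-2×II-1: Nn
N/III-3 ? II-2×II-1: nn|Nn
⇒ N over [I-1,I-2,II-1,II-2,II-3,II-4,III-1,III-2,III-3]: 3 consistent

III-3 ∈ {Bb Nn, Bb nn, bb Nn, bb nn}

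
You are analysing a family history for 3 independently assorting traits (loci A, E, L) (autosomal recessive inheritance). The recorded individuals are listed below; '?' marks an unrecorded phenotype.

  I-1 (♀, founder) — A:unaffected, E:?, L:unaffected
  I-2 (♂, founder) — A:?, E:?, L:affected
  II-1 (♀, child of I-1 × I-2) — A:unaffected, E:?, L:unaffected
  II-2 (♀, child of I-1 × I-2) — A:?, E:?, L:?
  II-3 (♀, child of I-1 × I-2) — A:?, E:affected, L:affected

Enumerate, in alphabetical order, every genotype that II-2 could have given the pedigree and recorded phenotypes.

A/I-1 un ·: AA|Aa
A/I-2 ? ·: AA|Aa|aa
A/II-1 un I-1×I-2: AA|Aa
A/II-2 ? I-1×I-2: AA|Aa|aa
A/II-3 ? I-1×I-2: AA|Aa|aa
⇒ A over [I-1,I-2,II-1,II-2,II-3]: 40 consistent
E/I-1 ? ·: Ee|ee
E/I-2 ? ·: Ee|ee
E/II-1 ? I-1×I-2: EE|Ee|ee
E/II-2 ? I-1×I-2: EE|Ee|ee
E/II-3 aff I-1×I-2: ee
⇒ E over [I-1,I-2,II-1,II-2,II-3]: 18 consistent
L/I-1 un ·: Ll
L/I-2 aff ·: ll
L/II-1 un I-1×I-2: Ll
L/II-2 ? I-1×I-2: Ll|ll
L/II-3 aff I-1×I-2: ll
⇒ L over [I-1,I-2,II-1,II-2,II-3]: 2 consistent

II-2 ∈ {AA EE Ll, AA EE ll, AA Ee Ll, AA Ee ll, AA ee Ll, AA ee ll, Aa EE Ll, Aa EE ll, Aa Ee Ll, Aa Ee ll, Aa ee Ll, Aa ee ll, aa EE Ll, aa EE ll, aa Ee Ll, aa Ee ll, aa ee Ll, aa ee ll}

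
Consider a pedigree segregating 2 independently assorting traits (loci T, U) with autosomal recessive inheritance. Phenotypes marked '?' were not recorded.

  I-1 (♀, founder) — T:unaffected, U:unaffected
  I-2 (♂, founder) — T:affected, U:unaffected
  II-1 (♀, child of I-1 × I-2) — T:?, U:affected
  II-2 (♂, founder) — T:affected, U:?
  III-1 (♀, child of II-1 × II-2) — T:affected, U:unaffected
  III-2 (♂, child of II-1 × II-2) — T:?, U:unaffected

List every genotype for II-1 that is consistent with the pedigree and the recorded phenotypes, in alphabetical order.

T/I-1 un ·: TT|Tt
T/I-2 aff ·: tt
T/II-1 ? I-1×I-2: Tt|tt
T/II-2 aff ·: tt
T/III-1 aff II-1×II-2: tt
T/III-2 ? II-1×II-2: Tt|tt
⇒ T over [I-1,I-2,II-1,II-2,III-1,III-2]: 5 consistent
U/I-1 un ·: Uu
U/I-2 un ·: Uu
U/II-1 aff I-1×I-2: uu
U/II-2 ? ·: UU|Uu
U/III-1 un II-1×II-2: Uu
U/III-2 un II-1×II-2: Uu
⇒ U over [I-1,I-2,II-1,II-2,III-1,III-2]: 2 consistent

II-1 ∈ {Tt uu, tt uu}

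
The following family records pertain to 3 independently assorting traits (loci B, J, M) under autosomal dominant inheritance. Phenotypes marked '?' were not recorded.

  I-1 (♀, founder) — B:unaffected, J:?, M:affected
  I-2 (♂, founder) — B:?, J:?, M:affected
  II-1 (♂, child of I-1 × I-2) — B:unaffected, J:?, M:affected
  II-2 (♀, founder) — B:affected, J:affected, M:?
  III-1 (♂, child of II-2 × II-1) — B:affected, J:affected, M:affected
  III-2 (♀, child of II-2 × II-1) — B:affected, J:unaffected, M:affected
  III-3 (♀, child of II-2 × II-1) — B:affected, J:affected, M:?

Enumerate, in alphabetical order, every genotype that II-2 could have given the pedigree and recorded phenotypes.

II-2 ∈ {BB Jj MM, BB Jj Mm, BB Jj mm, Bb Jj MM, Bb Jj Mm, Bb Jj mm}

B/I-1 un ·: bb
B/I-2 ? ·: bb|Bb
B/II-1 un I-1×I-2: bb
B/II-2 aff ·: Bb|BB
B/III-1 aff II-2×II-1: Bb
B/III-2 aff II-2×II-1: Bb
B/III-3 aff II-2×II-1: Bb
⇒ B over [I-1,I-2,II-1,II-2,III-1,III-2,III-3]: 4 consistent
J/I-1 ? ·: jj|Jj|JJ
J/I-2 ? ·: jj|Jj|JJ
J/II-1 ? I-1×I-2: jj|Jj
J/II-2 aff ·: Jj
J/III-1 aff II-2×II-1: Jj|JJ
J/III-2 un II-2×II-1: jj
J/III-3 aff II-2×II-1: Jj|JJ
⇒ J over [I-1,I-2,II-1,II-2,III-1,III-2,III-3]: 32 consistent
M/I-1 aff ·: Mm|MM
M/I-2 aff ·: Mm|MM
M/II-1 aff I-1×I-2: Mm|MM
M/II-2 ? ·: mm|Mm|MM
M/III-1 aff II-2×II-1: Mm|MM
M/III-2 aff II-2×II-1: Mm|MM
M/III-3 ? II-2×II-1: mm|Mm|MM
⇒ M over [I-1,I-2,II-1,II-2,III-1,III-2,III-3]: 106 consistent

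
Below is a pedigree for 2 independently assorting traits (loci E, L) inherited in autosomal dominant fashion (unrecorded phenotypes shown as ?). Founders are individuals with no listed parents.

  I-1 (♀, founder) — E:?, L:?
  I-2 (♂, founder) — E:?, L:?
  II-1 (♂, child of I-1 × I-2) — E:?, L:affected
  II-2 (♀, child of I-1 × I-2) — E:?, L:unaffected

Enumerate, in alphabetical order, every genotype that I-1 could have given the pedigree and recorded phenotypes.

I-1 ∈ {EE Ll, EE ll, Ee Ll, Ee ll, ee Ll, ee ll}

E/I-1 ? ·: ee|Ee|EE
E/I-2 ? ·: ee|Ee|EE
E/II-1 ? I-1×I-2: ee|Ee|EE
E/II-2 ? I-1×I-2: ee|Ee|EE
⇒ E over [I-1,I-2,II-1,II-2]: 29 consistent
L/I-1 ? ·: ll|Ll
L/I-2 ? ·: ll|Ll
L/II-1 aff I-1×I-2: Ll|LL
L/II-2 un I-1×I-2: ll
⇒ L over [I-1,I-2,II-1,II-2]: 4 consistent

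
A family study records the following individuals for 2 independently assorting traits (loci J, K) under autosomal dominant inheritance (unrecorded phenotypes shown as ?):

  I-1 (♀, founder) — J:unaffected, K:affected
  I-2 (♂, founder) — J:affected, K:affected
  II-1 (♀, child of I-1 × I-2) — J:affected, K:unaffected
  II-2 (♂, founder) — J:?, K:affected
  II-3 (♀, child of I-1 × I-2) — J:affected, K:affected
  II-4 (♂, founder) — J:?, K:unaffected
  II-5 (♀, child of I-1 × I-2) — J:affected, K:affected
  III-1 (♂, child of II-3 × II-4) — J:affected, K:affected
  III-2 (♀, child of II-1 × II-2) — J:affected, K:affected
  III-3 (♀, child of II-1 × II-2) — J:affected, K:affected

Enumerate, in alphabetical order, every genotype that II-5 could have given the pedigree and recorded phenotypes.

J/I-1 un ·: jj
J/I-2 aff ·: Jj|JJ
J/II-1 aff I-1×I-2: Jj
J/II-2 ? ·: jj|Jj|JJ
J/II-3 aff I-1×I-2: Jj
J/II-4 ? ·: jj|Jj|JJ
J/II-5 aff I-1×I-2: Jj
J/III-1 aff II-3×II-4: Jj|JJ
J/III-2 aff II-1×II-2: Jj|JJ
J/III-3 aff II-1×II-2: Jj|JJ
⇒ J over [I-1,I-2,II-1,II-2,II-3,II-4,II-5,III-1,III-2,III-3]: 90 consistent
K/I-1 aff ·: Kk
K/I-2 aff ·: Kk
K/II-1 un I-1×I-2: kk
K/II-2 aff ·: Kk|KK
K/II-3 aff I-1×I-2: Kk|KK
K/II-4 un ·: kk
K/II-5 aff I-1×I-2: Kk|KK
K/III-1 aff II-3×II-4: Kk
K/III-2 aff II-1×II-2: Kk
K/III-3 aff II-1×II-2: Kk
⇒ K over [I-1,I-2,II-1,II-2,II-3,II-4,II-5,III-1,III-2,III-3]: 8 consistent

II-5 ∈ {Jj KK, Jj Kk}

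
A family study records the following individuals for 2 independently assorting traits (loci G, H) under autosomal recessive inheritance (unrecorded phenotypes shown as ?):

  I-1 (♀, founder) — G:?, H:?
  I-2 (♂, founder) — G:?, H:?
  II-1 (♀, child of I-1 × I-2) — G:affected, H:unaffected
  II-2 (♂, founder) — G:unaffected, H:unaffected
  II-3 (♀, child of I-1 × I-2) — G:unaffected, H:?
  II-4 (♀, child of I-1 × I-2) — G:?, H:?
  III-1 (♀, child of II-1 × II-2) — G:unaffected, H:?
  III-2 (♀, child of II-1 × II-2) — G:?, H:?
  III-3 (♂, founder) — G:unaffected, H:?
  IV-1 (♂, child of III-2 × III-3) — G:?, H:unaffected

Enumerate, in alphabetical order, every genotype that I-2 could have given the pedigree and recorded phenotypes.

I-2 ∈ {Gg HH, Gg Hh, Gg hh, gg HH, gg Hh, gg hh}

G/I-1 ? ·: Gg|gg
G/I-2 ? ·: Gg|gg
G/II-1 aff I-1×I-2: gg
G/II-2 un ·: GG|Gg
G/II-3 un I-1×I-2: GG|Gg
G/II-4 ? I-1×I-2: GG|Gg|gg
G/III-1 un II-1×II-2: Gg
G/III-2 ? II-1×II-2: Gg|gg
G/III-3 un ·: GG|Gg
G/IV-1 ? III-2×III-3: GG|Gg|gg
⇒ G over [I-1,I-2,II-1,II-2,II-3,II-4,III-1,III-2,III-3,IV-1]: 130 consistent
H/I-1 ? ·: HH|Hh|hh
H/I-2 ? ·: HH|Hh|hh
H/II-1 un I-1×I-2: HH|Hh
H/II-2 un ·: HH|Hh
H/II-3 ? I-1×I-2: HH|Hh|hh
H/II-4 ? I-1×I-2: HH|Hh|hh
H/III-1 ? II-1×II-2: HH|Hh|hh
H/III-2 ? II-1×II-2: HH|Hh|hh
H/III-3 ? ·: HH|Hh|hh
H/IV-1 un III-2×III-3: HH|Hh
⇒ H over [I-1,I-2,II-1,II-2,II-3,II-4,III-1,III-2,III-3,IV-1]: 1773 consistent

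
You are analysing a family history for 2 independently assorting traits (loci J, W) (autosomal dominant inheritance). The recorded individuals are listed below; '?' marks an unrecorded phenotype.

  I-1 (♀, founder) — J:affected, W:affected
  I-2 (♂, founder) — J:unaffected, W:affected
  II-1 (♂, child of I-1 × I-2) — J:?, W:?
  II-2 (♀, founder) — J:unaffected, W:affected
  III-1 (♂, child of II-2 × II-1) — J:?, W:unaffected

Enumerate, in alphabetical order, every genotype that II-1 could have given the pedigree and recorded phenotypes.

J/I-1 aff ·: Jj|JJ
J/I-2 un ·: jj
J/II-1 ? I-1×I-2: jj|Jj
J/II-2 un ·: jj
J/III-1 ? II-2×II-1: jj|Jj
⇒ J over [I-1,I-2,II-1,II-2,III-1]: 5 consistent
W/I-1 aff ·: Ww|WW
W/I-2 aff ·: Ww|WW
W/II-1 ? I-1×I-2: ww|Ww
W/II-2 aff ·: Ww
W/III-1 un II-2×II-1: ww
⇒ W over [I-1,I-2,II-1,II-2,III-1]: 4 consistent

II-1 ∈ {Jj Ww, Jj ww, jj Ww, jj ww}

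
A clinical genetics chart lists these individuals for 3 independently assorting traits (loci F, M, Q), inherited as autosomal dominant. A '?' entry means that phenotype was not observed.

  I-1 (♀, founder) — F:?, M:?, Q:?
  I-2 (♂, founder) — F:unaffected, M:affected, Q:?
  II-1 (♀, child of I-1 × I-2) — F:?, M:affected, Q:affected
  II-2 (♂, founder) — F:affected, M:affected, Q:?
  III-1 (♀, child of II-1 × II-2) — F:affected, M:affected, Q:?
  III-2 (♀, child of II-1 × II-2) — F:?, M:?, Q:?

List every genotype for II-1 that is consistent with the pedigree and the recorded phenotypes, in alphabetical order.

II-1 ∈ {Ff MM QQ, Ff MM Qq, Ff Mm QQ, Ff Mm Qq, ff MM QQ, ff MM Qq, ff Mm QQ, ff Mm Qq}

F/I-1 ? ·: ff|Ff|FF
F/I-2 un ·: ff
F/II-1 ? I-1×I-2: ff|Ff
F/II-2 aff ·: Ff|FF
F/III-1 aff II-1×II-2: Ff|FF
F/III-2 ? II-1×II-2: ff|Ff|FF
⇒ F over [I-1,I-2,II-1,II-2,III-1,III-2]: 26 consistent
M/I-1 ? ·: mm|Mm|MM
M/I-2 aff ·: Mm|MM
M/II-1 aff I-1×I-2: Mm|MM
M/II-2 aff ·: Mm|MM
M/III-1 aff II-1×II-2: Mm|MM
M/III-2 ? II-1×II-2: mm|Mm|MM
⇒ M over [I-1,I-2,II-1,II-2,III-1,III-2]: 70 consistent
Q/I-1 ? ·: qq|Qq|QQ
Q/I-2 ? ·: qq|Qq|QQ
Q/II-1 aff I-1×I-2: Qq|QQ
Q/II-2 ? ·: qq|Qq|QQ
Q/III-1 ? II-1×II-2: qq|Qq|QQ
Q/III-2 ? II-1×II-2: qq|Qq|QQ
⇒ Q over [I-1,I-2,II-1,II-2,III-1,III-2]: 143 consistent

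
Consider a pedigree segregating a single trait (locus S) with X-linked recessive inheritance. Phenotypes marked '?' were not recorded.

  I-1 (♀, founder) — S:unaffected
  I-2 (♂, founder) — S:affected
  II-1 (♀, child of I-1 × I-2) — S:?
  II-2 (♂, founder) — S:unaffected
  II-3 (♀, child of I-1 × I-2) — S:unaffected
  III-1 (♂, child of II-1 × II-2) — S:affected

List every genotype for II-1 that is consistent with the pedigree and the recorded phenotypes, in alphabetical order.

II-1 ∈ {X^SX^s, X^sX^s}

S/I-1 un ·: X^SX^S|X^SX^s
S/I-2 aff ·: X^sY
S/II-1 ? I-1×I-2: X^SX^s|X^sX^s
S/II-2 un ·: X^SY
S/II-3 un I-1×I-2: X^SX^s
S/III-1 aff II-1×II-2: X^sY
⇒ S over [I-1,I-2,II-1,II-2,II-3,III-1]: 3 consistent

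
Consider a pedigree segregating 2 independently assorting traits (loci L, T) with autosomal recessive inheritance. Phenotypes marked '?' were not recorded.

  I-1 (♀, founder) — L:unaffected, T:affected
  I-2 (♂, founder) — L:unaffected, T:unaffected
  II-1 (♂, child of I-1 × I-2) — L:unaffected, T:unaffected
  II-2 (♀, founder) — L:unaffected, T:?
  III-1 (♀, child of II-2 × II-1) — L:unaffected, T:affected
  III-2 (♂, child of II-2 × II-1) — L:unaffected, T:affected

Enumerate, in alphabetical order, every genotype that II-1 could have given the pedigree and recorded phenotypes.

II-1 ∈ {LL Tt, Ll Tt}

L/I-1 un ·: LL|Ll
L/I-2 un ·: LL|Ll
L/II-1 un I-1×I-2: LL|Ll
L/II-2 un ·: LL|Ll
L/III-1 un II-2×II-1: LL|Ll
L/III-2 un II-2×II-1: LL|Ll
⇒ L over [I-1,I-2,II-1,II-2,III-1,III-2]: 44 consistent
T/I-1 aff ·: tt
T/I-2 un ·: TT|Tt
T/II-1 un I-1×I-2: Tt
T/II-2 ? ·: Tt|tt
T/III-1 aff II-2×II-1: tt
T/III-2 aff II-2×II-1: tt
⇒ T over [I-1,I-2,II-1,II-2,III-1,III-2]: 4 consistent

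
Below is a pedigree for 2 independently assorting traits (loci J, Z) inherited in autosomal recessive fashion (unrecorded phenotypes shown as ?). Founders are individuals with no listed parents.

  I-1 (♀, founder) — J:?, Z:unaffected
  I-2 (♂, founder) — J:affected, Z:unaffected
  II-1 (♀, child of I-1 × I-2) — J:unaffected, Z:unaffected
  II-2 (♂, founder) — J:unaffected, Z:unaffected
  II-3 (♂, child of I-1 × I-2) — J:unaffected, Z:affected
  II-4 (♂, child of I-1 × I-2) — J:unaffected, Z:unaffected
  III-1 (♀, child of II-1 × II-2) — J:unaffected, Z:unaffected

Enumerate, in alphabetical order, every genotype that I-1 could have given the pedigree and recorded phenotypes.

I-1 ∈ {JJ Zz, Jj Zz}

J/I-1 ? ·: JJ|Jj
J/I-2 aff ·: jj
J/II-1 un I-1×I-2: Jj
J/II-2 un ·: JJ|Jj
J/II-3 un I-1×I-2: Jj
J/II-4 un I-1×I-2: Jj
J/III-1 un II-1×II-2: JJ|Jj
⇒ J over [I-1,I-2,II-1,II-2,II-3,II-4,III-1]: 8 consistent
Z/I-1 un ·: Zz
Z/I-2 un ·: Zz
Z/II-1 un I-1×I-2: ZZ|Zz
Z/II-2 un ·: ZZ|Zz
Z/II-3 aff I-1×I-2: zz
Z/II-4 un I-1×I-2: ZZ|Zz
Z/III-1 un II-1×II-2: ZZ|Zz
⇒ Z over [I-1,I-2,II-1,II-2,II-3,II-4,III-1]: 14 consistent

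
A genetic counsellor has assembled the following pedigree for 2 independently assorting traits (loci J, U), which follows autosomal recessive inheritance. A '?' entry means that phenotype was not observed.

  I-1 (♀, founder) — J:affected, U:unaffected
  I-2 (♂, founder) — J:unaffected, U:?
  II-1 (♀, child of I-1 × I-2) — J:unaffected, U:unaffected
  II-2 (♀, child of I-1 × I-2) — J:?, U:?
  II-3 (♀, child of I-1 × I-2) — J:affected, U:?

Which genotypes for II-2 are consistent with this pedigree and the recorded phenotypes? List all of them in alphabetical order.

J/I-1 aff ·: jj
J/I-2 un ·: Jj
J/II-1 un I-1×I-2: Jj
J/II-2 ? I-1×I-2: Jj|jj
J/II-3 aff I-1×I-2: jj
⇒ J over [I-1,I-2,II-1,II-2,II-3]: 2 consistent
U/I-1 un ·: UU|Uu
U/I-2 ? ·: UU|Uu|uu
U/II-1 un I-1×I-2: UU|Uu
U/II-2 ? I-1×I-2: UU|Uu|uu
U/II-3 ? I-1×I-2: UU|Uu|uu
⇒ U over [I-1,I-2,II-1,II-2,II-3]: 40 consistent

II-2 ∈ {Jj UU, Jj Uu, Jj uu, jj UU, jj Uu, jj uu}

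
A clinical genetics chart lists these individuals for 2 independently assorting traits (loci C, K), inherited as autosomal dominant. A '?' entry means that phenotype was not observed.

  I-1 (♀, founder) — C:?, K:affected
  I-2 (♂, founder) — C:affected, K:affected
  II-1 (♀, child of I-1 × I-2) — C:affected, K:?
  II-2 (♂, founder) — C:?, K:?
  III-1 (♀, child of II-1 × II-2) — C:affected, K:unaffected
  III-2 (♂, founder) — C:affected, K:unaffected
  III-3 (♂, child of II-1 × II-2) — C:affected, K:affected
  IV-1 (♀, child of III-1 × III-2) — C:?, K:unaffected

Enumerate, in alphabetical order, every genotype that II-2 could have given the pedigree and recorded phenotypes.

C/I-1 ? ·: cc|Cc|CC
C/I-2 aff ·: Cc|CC
C/II-1 aff I-1×I-2: Cc|CC
C/II-2 ? ·: cc|Cc|CC
C/III-1 aff II-1×II-2: Cc|CC
C/III-2 aff ·: Cc|CC
C/III-3 aff II-1×II-2: Cc|CC
C/IV-1 ? III-1×III-2: cc|Cc|CC
⇒ C over [I-1,I-2,II-1,II-2,III-1,III-2,III-3,IV-1]: 281 consistent
K/I-1 aff ·: Kk|KK
K/I-2 aff ·: Kk|KK
K/II-1 ? I-1×I-2: kk|Kk
K/II-2 ? ·: kk|Kk
K/III-1 un II-1×II-2: kk
K/III-2 un ·: kk
K/III-3 aff II-1×II-2: Kk|KK
K/IV-1 un III-1×III-2: kk
⇒ K over [I-1,I-2,II-1,II-2,III-1,III-2,III-3,IV-1]: 10 consistent

II-2 ∈ {CC Kk, CC kk, Cc Kk, Cc kk, cc Kk, cc kk}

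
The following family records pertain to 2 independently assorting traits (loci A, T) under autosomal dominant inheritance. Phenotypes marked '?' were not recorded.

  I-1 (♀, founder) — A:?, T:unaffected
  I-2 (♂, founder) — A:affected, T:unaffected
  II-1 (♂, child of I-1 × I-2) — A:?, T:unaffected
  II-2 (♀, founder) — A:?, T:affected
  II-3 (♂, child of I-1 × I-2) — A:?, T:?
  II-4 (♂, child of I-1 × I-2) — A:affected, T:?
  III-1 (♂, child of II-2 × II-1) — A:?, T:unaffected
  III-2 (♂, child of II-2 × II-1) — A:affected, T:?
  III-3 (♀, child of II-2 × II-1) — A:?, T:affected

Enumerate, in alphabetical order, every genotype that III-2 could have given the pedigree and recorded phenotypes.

III-2 ∈ {AA Tt, AA tt, Aa Tt, Aa tt}

A/I-1 ? ·: aa|Aa|AA
A/I-2 aff ·: Aa|AA
A/II-1 ? I-1×I-2: aa|Aa|AA
A/II-2 ? ·: aa|Aa|AA
A/II-3 ? I-1×I-2: aa|Aa|AA
A/II-4 aff I-1×I-2: Aa|AA
A/III-1 ? II-2×II-1: aa|Aa|AA
A/III-2 aff II-2×II-1: Aa|AA
A/III-3 ? II-2×II-1: aa|Aa|AA
⇒ A over [I-1,I-2,II-1,II-2,II-3,II-4,III-1,III-2,III-3]: 700 consistent
T/I-1 un ·: tt
T/I-2 un ·: tt
T/II-1 un I-1×I-2: tt
T/II-2 aff ·: Tt
T/II-3 ? I-1×I-2: tt
T/II-4 ? I-1×I-2: tt
T/III-1 un II-2×II-1: tt
T/III-2 ? II-2×II-1: tt|Tt
T/III-3 aff II-2×II-1: Tt
⇒ T over [I-1,I-2,II-1,II-2,II-3,II-4,III-1,III-2,III-3]: 2 consistent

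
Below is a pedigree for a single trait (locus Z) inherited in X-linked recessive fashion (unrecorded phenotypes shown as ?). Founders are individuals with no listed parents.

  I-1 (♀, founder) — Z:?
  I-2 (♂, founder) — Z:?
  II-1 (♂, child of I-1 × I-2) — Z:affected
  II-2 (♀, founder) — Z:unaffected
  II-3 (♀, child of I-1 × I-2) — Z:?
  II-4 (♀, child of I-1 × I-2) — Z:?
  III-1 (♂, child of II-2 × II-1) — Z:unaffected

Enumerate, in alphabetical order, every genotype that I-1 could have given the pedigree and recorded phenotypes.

Z/I-1 ? ·: X^ZX^z|X^zX^z
Z/I-2 ? ·: X^ZY|X^zY
Z/II-1 aff I-1×I-2: X^zY
Z/II-2 un ·: X^ZX^Z|X^ZX^z
Z/II-3 ? I-1×I-2: X^ZX^Z|X^ZX^z|X^zX^z
Z/II-4 ? I-1×I-2: X^ZX^Z|X^ZX^z|X^zX^z
Z/III-1 un II-2×II-1: X^ZY
⇒ Z over [I-1,I-2,II-1,II-2,II-3,II-4,III-1]: 20 consistent

I-1 ∈ {X^ZX^z, X^zX^z}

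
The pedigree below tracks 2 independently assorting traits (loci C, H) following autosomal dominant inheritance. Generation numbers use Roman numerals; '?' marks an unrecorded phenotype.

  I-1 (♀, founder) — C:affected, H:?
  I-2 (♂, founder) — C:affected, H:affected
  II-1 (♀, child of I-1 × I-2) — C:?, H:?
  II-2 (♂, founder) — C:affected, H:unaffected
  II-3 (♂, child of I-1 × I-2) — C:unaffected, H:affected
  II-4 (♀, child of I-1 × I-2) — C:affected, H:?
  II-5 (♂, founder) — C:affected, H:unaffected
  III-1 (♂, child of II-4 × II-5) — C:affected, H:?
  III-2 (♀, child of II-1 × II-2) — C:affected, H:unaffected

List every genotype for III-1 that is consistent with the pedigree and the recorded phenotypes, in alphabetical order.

C/I-1 aff ·: Cc
C/I-2 aff ·: Cc
C/II-1 ? I-1×I-2: cc|Cc|CC
C/II-2 aff ·: Cc|CC
C/II-3 un I-1×I-2: cc
C/II-4 aff I-1×I-2: Cc|CC
C/II-5 aff ·: Cc|CC
C/III-1 aff II-4×II-5: Cc|CC
C/III-2 aff II-1×II-2: Cc|CC
⇒ C over [I-1,I-2,II-1,II-2,II-3,II-4,II-5,III-1,III-2]: 63 consistent
H/I-1 ? ·: hh|Hh|HH
H/I-2 aff ·: Hh|HH
H/II-1 ? I-1×I-2: hh|Hh
H/II-2 un ·: hh
H/II-3 aff I-1×I-2: Hh|HH
H/II-4 ? I-1×I-2: hh|Hh|HH
H/II-5 un ·: hh
H/III-1 ? II-4×II-5: hh|Hh
H/III-2 un II-1×II-2: hh
⇒ H over [I-1,I-2,II-1,II-2,II-3,II-4,II-5,III-1,III-2]: 36 consistent

III-1 ∈ {CC Hh, CC hh, Cc Hh, Cc hh}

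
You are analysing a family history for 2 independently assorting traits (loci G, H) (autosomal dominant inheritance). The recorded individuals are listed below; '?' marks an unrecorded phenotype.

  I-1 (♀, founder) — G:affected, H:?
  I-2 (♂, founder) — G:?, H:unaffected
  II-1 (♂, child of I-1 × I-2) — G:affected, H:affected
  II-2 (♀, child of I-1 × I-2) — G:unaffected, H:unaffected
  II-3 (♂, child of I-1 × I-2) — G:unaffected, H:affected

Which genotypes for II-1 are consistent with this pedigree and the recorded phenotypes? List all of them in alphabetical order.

II-1 ∈ {GG Hh, Gg Hh}

G/I-1 aff ·: Gg
G/I-2 ? ·: gg|Gg
G/II-1 aff I-1×I-2: Gg|GG
G/II-2 un I-1×I-2: gg
G/II-3 un I-1×I-2: gg
⇒ G over [I-1,I-2,II-1,II-2,II-3]: 3 consistent
H/I-1 ? ·: Hh
H/I-2 un ·: hh
H/II-1 aff I-1×I-2: Hh
H/II-2 un I-1×I-2: hh
H/II-3 aff I-1×I-2: Hh
⇒ H over [I-1,I-2,II-1,II-2,II-3]: 1 consistent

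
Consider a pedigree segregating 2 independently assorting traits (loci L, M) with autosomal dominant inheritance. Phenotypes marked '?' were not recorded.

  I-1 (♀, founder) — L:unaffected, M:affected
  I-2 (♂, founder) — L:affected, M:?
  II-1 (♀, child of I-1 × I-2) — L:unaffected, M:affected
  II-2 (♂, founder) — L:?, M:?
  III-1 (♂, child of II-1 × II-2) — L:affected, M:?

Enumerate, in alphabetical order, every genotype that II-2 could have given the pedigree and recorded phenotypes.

II-2 ∈ {LL MM, LL Mm, LL mm, Ll MM, Ll Mm, Ll mm}

L/I-1 un ·: ll
L/I-2 aff ·: Ll
L/II-1 un I-1×I-2: ll
L/II-2 ? ·: Ll|LL
L/III-1 aff II-1×II-2: Ll
⇒ L over [I-1,I-2,II-1,II-2,III-1]: 2 consistent
M/I-1 aff ·: Mm|MM
M/I-2 ? ·: mm|Mm|MM
M/II-1 aff I-1×I-2: Mm|MM
M/II-2 ? ·: mm|Mm|MM
M/III-1 ? II-1×II-2: mm|Mm|MM
⇒ M over [I-1,I-2,II-1,II-2,III-1]: 51 consistent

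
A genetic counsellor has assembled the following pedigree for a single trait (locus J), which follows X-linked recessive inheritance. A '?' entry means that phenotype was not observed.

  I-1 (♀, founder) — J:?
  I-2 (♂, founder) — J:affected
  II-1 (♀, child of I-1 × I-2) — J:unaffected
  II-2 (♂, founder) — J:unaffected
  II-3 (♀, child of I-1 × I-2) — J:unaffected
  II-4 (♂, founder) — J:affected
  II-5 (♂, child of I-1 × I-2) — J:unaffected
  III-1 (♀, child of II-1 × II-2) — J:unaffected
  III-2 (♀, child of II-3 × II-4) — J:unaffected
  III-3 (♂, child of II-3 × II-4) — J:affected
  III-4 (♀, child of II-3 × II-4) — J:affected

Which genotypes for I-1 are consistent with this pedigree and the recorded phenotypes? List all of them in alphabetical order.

I-1 ∈ {X^JX^J, X^JX^j}

J/I-1 ? ·: X^JX^J|X^JX^j
J/I-2 aff ·: X^jY
J/II-1 un I-1×I-2: X^JX^j
J/II-2 un ·: X^JY
J/II-3 un I-1×I-2: X^JX^j
J/II-4 aff ·: X^jY
J/II-5 un I-1×I-2: X^JY
J/III-1 un II-1×II-2: X^JX^J|X^JX^j
J/III-2 un II-3×II-4: X^JX^j
J/III-3 aff II-3×II-4: X^jY
J/III-4 aff II-3×II-4: X^jX^j
⇒ J over [I-1,I-2,II-1,II-2,II-3,II-4,II-5,III-1,III-2,III-3,III-4]: 4 consistent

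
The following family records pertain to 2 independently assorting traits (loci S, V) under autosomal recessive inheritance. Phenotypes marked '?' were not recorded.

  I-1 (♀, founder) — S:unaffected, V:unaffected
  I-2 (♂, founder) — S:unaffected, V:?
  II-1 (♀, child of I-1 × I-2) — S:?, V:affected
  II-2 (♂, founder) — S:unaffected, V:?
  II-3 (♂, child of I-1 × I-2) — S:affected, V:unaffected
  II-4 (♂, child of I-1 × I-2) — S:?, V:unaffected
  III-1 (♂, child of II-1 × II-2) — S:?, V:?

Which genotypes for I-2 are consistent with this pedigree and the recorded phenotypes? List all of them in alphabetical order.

S/I-1 un ·: Ss
S/I-2 un ·: Ss
S/II-1 ? I-1×I-2: SS|Ss|ss
S/II-2 un ·: SS|Ss
S/II-3 aff I-1×I-2: ss
S/II-4 ? I-1×I-2: SS|Ss|ss
S/III-1 ? II-1×II-2: SS|Ss|ss
⇒ S over [I-1,I-2,II-1,II-2,II-3,II-4,III-1]: 33 consistent
V/I-1 un ·: Vv
V/I-2 ? ·: Vv|vv
V/II-1 aff I-1×I-2: vv
V/II-2 ? ·: VV|Vv|vv
V/II-3 un I-1×I-2: VV|Vv
V/II-4 un I-1×I-2: VV|Vv
V/III-1 ? II-1×II-2: Vv|vv
⇒ V over [I-1,I-2,II-1,II-2,II-3,II-4,III-1]: 20 consistent

I-2 ∈ {Ss Vv, Ss vv}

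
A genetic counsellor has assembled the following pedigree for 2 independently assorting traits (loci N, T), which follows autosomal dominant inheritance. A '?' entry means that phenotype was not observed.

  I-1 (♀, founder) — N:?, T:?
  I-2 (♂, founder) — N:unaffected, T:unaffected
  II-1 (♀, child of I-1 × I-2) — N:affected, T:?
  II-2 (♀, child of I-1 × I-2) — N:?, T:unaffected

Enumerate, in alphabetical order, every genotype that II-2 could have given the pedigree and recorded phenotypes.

N/I-1 ? ·: Nn|NN
N/I-2 un ·: nn
N/II-1 aff I-1×I-2: Nn
N/II-2 ? I-1×I-2: nn|Nn
⇒ N over [I-1,I-2,II-1,II-2]: 3 consistent
T/I-1 ? ·: tt|Tt
T/I-2 un ·: tt
T/II-1 ? I-1×I-2: tt|Tt
T/II-2 un I-1×I-2: tt
⇒ T over [I-1,I-2,II-1,II-2]: 3 consistent

II-2 ∈ {Nn tt, nn tt}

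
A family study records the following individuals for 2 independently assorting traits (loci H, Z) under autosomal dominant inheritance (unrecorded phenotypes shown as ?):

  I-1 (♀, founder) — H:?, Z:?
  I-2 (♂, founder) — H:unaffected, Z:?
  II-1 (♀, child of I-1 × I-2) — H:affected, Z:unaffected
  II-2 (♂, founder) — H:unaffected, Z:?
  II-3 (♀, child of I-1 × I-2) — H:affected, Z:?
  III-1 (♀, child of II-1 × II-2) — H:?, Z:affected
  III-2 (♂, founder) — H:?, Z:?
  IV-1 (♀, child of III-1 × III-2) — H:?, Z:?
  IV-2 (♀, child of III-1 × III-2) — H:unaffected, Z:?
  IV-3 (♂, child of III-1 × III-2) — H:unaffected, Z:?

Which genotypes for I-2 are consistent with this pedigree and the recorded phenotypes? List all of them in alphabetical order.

H/I-1 ? ·: Hh|HH
H/I-2 un ·: hh
H/II-1 aff I-1×I-2: Hh
H/II-2 un ·: hh
H/II-3 aff I-1×I-2: Hh
H/III-1 ? II-1×II-2: hh|Hh
H/III-2 ? ·: hh|Hh
H/IV-1 ? III-1×III-2: hh|Hh|HH
H/IV-2 un III-1×III-2: hh
H/IV-3 un III-1×III-2: hh
⇒ H over [I-1,I-2,II-1,II-2,II-3,III-1,III-2,IV-1,IV-2,IV-3]: 16 consistent
Z/I-1 ? ·: zz|Zz
Z/I-2 ? ·: zz|Zz
Z/II-1 un I-1×I-2: zz
Z/II-2 ? ·: Zz|ZZ
Z/II-3 ? I-1×I-2: zz|Zz|ZZ
Z/III-1 aff II-1×II-2: Zz
Z/III-2 ? ·: zz|Zz|ZZ
Z/IV-1 ? III-1×III-2: zz|Zz|ZZ
Z/IV-2 ? III-1×III-2: zz|Zz|ZZ
Z/IV-3 ? III-1×III-2: zz|Zz|ZZ
⇒ Z over [I-1,I-2,II-1,II-2,II-3,III-1,III-2,IV-1,IV-2,IV-3]: 688 consistent

I-2 ∈ {hh Zz, hh zz}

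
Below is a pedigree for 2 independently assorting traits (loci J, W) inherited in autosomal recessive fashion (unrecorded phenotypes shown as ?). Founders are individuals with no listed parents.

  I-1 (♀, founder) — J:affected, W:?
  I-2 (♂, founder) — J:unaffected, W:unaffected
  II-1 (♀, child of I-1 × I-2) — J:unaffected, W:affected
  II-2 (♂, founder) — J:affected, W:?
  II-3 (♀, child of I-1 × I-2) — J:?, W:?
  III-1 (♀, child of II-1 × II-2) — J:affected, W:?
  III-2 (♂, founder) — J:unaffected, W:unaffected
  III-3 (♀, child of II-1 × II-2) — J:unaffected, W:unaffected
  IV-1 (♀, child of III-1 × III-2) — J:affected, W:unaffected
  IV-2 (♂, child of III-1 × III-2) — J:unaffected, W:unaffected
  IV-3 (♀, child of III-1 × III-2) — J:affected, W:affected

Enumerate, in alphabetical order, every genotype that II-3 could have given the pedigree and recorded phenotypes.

J/I-1 aff ·: jj
J/I-2 un ·: JJ|Jj
J/II-1 un I-1×I-2: Jj
J/II-2 aff ·: jj
J/II-3 ? I-1×I-2: Jj|jj
J/III-1 aff II-1×II-2: jj
J/III-2 un ·: Jj
J/III-3 un II-1×II-2: Jj
J/IV-1 aff III-1×III-2: jj
J/IV-2 un III-1×III-2: Jj
J/IV-3 aff III-1×III-2: jj
⇒ J over [I-1,I-2,II-1,II-2,II-3,III-1,III-2,III-3,IV-1,IV-2,IV-3]: 3 consistent
W/I-1 ? ·: Ww|ww
W/I-2 un ·: Ww
W/II-1 aff I-1×I-2: ww
W/II-2 ? ·: WW|Ww
W/II-3 ? I-1×I-2: WW|Ww|ww
W/III-1 ? II-1×II-2: Ww|ww
W/III-2 un ·: Ww
W/III-3 un II-1×II-2: Ww
W/IV-1 un III-1×III-2: WW|Ww
W/IV-2 un III-1×III-2: WW|Ww
W/IV-3 aff III-1×III-2: ww
⇒ W over [I-1,I-2,II-1,II-2,II-3,III-1,III-2,III-3,IV-1,IV-2,IV-3]: 45 consistent

II-3 ∈ {Jj WW, Jj Ww, Jj ww, jj WW, jj Ww, jj ww}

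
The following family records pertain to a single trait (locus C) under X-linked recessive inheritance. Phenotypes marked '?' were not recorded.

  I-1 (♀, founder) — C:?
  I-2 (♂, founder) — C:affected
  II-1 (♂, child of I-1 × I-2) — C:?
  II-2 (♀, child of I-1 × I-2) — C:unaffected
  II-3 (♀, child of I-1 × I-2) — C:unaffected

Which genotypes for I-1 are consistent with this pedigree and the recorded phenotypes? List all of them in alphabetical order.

I-1 ∈ {X^CX^C, X^CX^c}

C/I-1 ? ·: X^CX^C|X^CX^c
C/I-2 aff ·: X^cY
C/II-1 ? I-1×I-2: X^CY|X^cY
C/II-2 un I-1×I-2: X^CX^c
C/II-3 un I-1×I-2: X^CX^c
⇒ C over [I-1,I-2,II-1,II-2,II-3]: 3 consistent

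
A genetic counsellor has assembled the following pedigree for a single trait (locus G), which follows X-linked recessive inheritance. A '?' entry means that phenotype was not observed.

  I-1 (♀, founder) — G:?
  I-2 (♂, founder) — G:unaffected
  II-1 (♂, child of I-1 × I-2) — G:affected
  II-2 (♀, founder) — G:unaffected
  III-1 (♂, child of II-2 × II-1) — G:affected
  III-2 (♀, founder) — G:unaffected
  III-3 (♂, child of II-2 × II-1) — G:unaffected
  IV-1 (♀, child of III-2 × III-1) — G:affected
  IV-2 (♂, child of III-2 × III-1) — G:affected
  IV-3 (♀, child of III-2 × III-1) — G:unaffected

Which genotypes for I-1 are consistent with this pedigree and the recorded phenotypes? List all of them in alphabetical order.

I-1 ∈ {X^GX^g, X^gX^g}

G/I-1 ? ·: X^GX^g|X^gX^g
G/I-2 un ·: X^GY
G/II-1 aff I-1×I-2: X^gY
G/II-2 un ·: X^GX^g
G/III-1 aff II-2×II-1: X^gY
G/III-2 un ·: X^GX^g
G/III-3 un II-2×II-1: X^GY
G/IV-1 aff III-2×III-1: X^gX^g
G/IV-2 aff III-2×III-1: X^gY
G/IV-3 un III-2×III-1: X^GX^g
⇒ G over [I-1,I-2,II-1,II-2,III-1,III-2,III-3,IV-1,IV-2,IV-3]: 2 consistent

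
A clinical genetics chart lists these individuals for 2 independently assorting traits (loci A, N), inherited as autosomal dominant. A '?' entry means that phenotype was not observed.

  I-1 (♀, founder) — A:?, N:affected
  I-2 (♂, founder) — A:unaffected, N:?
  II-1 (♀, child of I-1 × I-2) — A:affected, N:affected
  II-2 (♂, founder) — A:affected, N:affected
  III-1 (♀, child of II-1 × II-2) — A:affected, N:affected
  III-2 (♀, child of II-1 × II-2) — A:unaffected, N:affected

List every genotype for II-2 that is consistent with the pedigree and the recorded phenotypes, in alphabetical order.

A/I-1 ? ·: Aa|AA
A/I-2 un ·: aa
A/II-1 aff I-1×I-2: Aa
A/II-2 aff ·: Aa
A/III-1 aff II-1×II-2: Aa|AA
A/III-2 un II-1×II-2: aa
⇒ A over [I-1,I-2,II-1,II-2,III-1,III-2]: 4 consistent
N/I-1 aff ·: Nn|NN
N/I-2 ? ·: nn|Nn|NN
N/II-1 aff I-1×I-2: Nn|NN
N/II-2 aff ·: Nn|NN
N/III-1 aff II-1×II-2: Nn|NN
N/III-2 aff II-1×II-2: Nn|NN
⇒ N over [I-1,I-2,II-1,II-2,III-1,III-2]: 60 consistent

II-2 ∈ {Aa NN, Aa Nn}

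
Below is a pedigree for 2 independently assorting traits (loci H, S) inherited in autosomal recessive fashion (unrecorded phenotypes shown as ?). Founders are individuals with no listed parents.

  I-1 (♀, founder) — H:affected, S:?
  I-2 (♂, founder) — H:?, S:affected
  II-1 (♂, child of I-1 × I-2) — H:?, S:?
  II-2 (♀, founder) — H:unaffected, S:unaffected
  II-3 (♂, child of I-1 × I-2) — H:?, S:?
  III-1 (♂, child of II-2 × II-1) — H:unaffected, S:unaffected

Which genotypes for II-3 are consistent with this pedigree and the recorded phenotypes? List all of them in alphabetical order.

II-3 ∈ {Hh Ss, Hh ss, hh Ss, hh ss}

H/I-1 aff ·: hh
H/I-2 ? ·: HH|Hh|hh
H/II-1 ? I-1×I-2: Hh|hh
H/II-2 un ·: HH|Hh
H/II-3 ? I-1×I-2: Hh|hh
H/III-1 un II-2×II-1: HH|Hh
⇒ H over [I-1,I-2,II-1,II-2,II-3,III-1]: 18 consistent
S/I-1 ? ·: SS|Ss|ss
S/I-2 aff ·: ss
S/II-1 ? I-1×I-2: Ss|ss
S/II-2 un ·: SS|Ss
S/II-3 ? I-1×I-2: Ss|ss
S/III-1 un II-2×II-1: SS|Ss
⇒ S over [I-1,I-2,II-1,II-2,II-3,III-1]: 18 consistent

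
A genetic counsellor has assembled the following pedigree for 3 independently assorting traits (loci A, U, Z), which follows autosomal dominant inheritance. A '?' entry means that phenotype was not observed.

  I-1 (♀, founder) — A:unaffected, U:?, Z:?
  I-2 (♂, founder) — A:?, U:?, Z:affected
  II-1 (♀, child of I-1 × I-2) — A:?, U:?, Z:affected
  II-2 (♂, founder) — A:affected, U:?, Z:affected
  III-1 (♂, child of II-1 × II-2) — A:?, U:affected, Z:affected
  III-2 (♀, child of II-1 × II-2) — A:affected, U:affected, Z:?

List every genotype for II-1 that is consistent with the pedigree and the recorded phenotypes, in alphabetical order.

A/I-1 un ·: aa
A/I-2 ? ·: aa|Aa|AA
A/II-1 ? I-1×I-2: aa|Aa
A/II-2 aff ·: Aa|AA
A/III-1 ? II-1×II-2: aa|Aa|AA
A/III-2 aff II-1×II-2: Aa|AA
⇒ A over [I-1,I-2,II-1,II-2,III-1,III-2]: 26 consistent
U/I-1 ? ·: uu|Uu|UU
U/I-2 ? ·: uu|Uu|UU
U/II-1 ? I-1×I-2: uu|Uu|UU
U/II-2 ? ·: uu|Uu|UU
U/III-1 aff II-1×II-2: Uu|UU
U/III-2 aff II-1×II-2: Uu|UU
⇒ U over [I-1,I-2,II-1,II-2,III-1,III-2]: 95 consistent
Z/I-1 ? ·: zz|Zz|ZZ
Z/I-2 aff ·: Zz|ZZ
Z/II-1 aff I-1×I-2: Zz|ZZ
Z/II-2 aff ·: Zz|ZZ
Z/III-1 aff II-1×II-2: Zz|ZZ
Z/III-2 ? II-1×II-2: zz|Zz|ZZ
⇒ Z over [I-1,I-2,II-1,II-2,III-1,III-2]: 70 consistent

II-1 ∈ {Aa UU ZZ, Aa UU Zz, Aa Uu ZZ, Aa Uu Zz, Aa uu ZZ, Aa uu Zz, aa UU ZZ, aa UU Zz, aa Uu ZZ, aa Uu Zz, aa uu ZZ, aa uu Zz}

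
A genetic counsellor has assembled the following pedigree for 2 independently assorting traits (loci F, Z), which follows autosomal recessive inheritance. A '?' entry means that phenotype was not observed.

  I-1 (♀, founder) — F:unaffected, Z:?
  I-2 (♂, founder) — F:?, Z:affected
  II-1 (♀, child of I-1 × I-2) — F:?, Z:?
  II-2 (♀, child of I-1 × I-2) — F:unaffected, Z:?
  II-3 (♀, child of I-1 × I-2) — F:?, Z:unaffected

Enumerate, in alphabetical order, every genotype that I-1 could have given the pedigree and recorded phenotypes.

F/I-1 un ·: FF|Ff
F/I-2 ? ·: FF|Ff|ff
F/II-1 ? I-1×I-2: FF|Ff|ff
F/II-2 un I-1×I-2: FF|Ff
F/II-3 ? I-1×I-2: FF|Ff|ff
⇒ F over [I-1,I-2,II-1,II-2,II-3]: 40 consistent
Z/I-1 ? ·: ZZ|Zz
Z/I-2 aff ·: zz
Z/II-1 ? I-1×I-2: Zz|zz
Z/II-2 ? I-1×I-2: Zz|zz
Z/II-3 un I-1×I-2: Zz
⇒ Z over [I-1,I-2,II-1,II-2,II-3]: 5 consistent

I-1 ∈ {FF ZZ, FF Zz, Ff ZZ, Ff Zz}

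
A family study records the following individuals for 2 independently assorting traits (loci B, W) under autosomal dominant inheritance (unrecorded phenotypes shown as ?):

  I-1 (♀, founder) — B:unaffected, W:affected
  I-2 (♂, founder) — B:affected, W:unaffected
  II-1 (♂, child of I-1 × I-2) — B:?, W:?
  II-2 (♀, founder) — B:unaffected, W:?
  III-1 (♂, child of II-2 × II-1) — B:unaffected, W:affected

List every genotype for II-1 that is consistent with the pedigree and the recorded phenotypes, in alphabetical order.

II-1 ∈ {Bb Ww, Bb ww, bb Ww, bb ww}

B/I-1 un ·: bb
B/I-2 aff ·: Bb|BB
B/II-1 ? I-1×I-2: bb|Bb
B/II-2 un ·: bb
B/III-1 un II-2×II-1: bb
⇒ B over [I-1,I-2,II-1,II-2,III-1]: 3 consistent
W/I-1 aff ·: Ww|WW
W/I-2 un ·: ww
W/II-1 ? I-1×I-2: ww|Ww
W/II-2 ? ·: ww|Ww|WW
W/III-1 aff II-2×II-1: Ww|WW
⇒ W over [I-1,I-2,II-1,II-2,III-1]: 12 consistent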